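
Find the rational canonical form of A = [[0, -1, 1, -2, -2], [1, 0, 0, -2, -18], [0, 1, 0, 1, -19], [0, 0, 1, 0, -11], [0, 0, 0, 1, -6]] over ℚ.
R = [[0, 0, 0, 0, -16], [1, 0, 0, 0, -36], [0, 1, 0, 0, -20], [0, 0, 1, 0, -11], [0, 0, 0, 1, -6]]

The invariant factors of A (the non-unit diagonal entries of the Smith normal form of xI - A over ℚ[x]) are (x + 2)(x + 4)(x^3 + 3x + 2), each dividing the next. The characteristic polynomial is their product, (x + 2)(x + 4)(x^3 + 3x + 2).

The rational canonical form is the block-diagonal matrix of companion matrices C(f_i):
R = [[0, 0, 0, 0, -16], [1, 0, 0, 0, -36], [0, 1, 0, 0, -20], [0, 0, 1, 0, -11], [0, 0, 0, 1, -6]].

Note the characteristic polynomial does not split into linear factors over ℚ, so A has no Jordan form over ℚ; the rational canonical form exists over any field.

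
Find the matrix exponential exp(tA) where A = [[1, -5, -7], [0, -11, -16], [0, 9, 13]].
A has Jordan form J = [[1, 1, 0], [0, 1, 1], [0, 0, 1]] with A = PJP^{-1}, so e^{tA} = P e^{tJ} P^{-1}.

For a Jordan block J_k(λ), e^{tJ_k(λ)} = e^{λt} · (I + tN + t^2 N^2/2! + ... + t^{k-1} N^{k-1}/(k-1)!) where N is the nilpotent superdiagonal part.

Assembling the blocks and conjugating back gives the entries of e^{tA} as shown above.

e^{tA} = [[e^{t}, t*(-3*t - 10)*e^{t}/2, t*(-2*t - 7)*e^{t}], [0, (1 - 12*t)*e^{t}, -16*t*e^{t}], [0, 9*t*e^{t}, (12*t + 1)*e^{t}]]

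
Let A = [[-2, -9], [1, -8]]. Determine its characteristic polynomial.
xI - A = [[x + 2, 9], [-1, x + 8]].

Expanding det(xI - A) along the first row:
det(xI - A) = + (x + 2)·det([[x + 8]]) - (9)·det([[-1]]).

Evaluating gives χ_A(x) = x^2 + 10x + 25 = (x + 5)^2.

χ_A(x) = (x + 5)^2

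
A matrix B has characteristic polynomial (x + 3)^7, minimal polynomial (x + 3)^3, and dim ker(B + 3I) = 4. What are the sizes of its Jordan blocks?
λ = -3: algebraic multiplicity 7 (exponent in χ_B), largest block size 3 (exponent in m_B), 4 blocks (geometric multiplicity). These force block sizes [3, 2, 1, 1].

Jordan blocks: (-3, 3), (-3, 2), (-3, 1), (-3, 1)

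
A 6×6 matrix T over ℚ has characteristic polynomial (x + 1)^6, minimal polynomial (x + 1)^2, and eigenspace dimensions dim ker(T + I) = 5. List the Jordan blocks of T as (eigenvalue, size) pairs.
λ = -1: algebraic multiplicity 6 (exponent in χ_T), largest block size 2 (exponent in m_T), 5 blocks (geometric multiplicity). These force block sizes [2, 1, 1, 1, 1].

Jordan blocks: (-1, 2), (-1, 1), (-1, 1), (-1, 1), (-1, 1)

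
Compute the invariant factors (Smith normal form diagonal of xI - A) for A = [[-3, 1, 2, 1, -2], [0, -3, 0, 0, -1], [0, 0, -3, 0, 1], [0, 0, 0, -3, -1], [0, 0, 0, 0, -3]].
x + 3, (x + 3)^2, (x + 3)^2

The Jordan structure of A has elementary divisors (x + 3)^2, (x + 3)^2, (x + 3). Arranging the block sizes at each eigenvalue in decreasing order and taking row products gives the invariant factors.

Invariant factors (smallest first, each dividing the next): x + 3, (x + 3)^2, (x + 3)^2.

Check: the last factor (x + 3)^2 is the minimal polynomial, and the product (x + 3)^5 is the characteristic polynomial.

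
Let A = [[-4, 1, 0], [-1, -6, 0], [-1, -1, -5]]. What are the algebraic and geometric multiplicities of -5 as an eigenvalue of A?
The characteristic polynomial is (x + 5)^3, so the factor x + 5 appears with exponent 3: the algebraic multiplicity is 3.

rank(A + 5I) = 1, so the eigenspace has dimension 3 - 1 = 2: the geometric multiplicity is 2.

Since 2 < 3, A is not diagonalizable.

algebraic multiplicity 3, geometric multiplicity 2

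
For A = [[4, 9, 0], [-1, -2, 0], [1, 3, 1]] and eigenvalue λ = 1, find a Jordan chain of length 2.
v_1 = [[-4, 1, -1]]^T, v_2 = [[-3, 1, -1]]^T

We seek v_1 ∈ ker((A - I)^2) \ ker(A - I), then set v_{i+1} = (A - I) v_i.

One such chain is v_1 = [[-4, 1, -1]]^T, v_2 = [[-3, 1, -1]]^T. Check: (A - I) v_2 = [[0, 0, 0]]^T = 0.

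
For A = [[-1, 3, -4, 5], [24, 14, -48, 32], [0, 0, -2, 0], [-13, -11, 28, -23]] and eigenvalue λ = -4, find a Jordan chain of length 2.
We seek v_1 ∈ ker((A + 4I)^2) \ ker(A + 4I), then set v_{i+1} = (A + 4I) v_i.

One such chain is v_1 = [[0, 2, 0, -1]]^T, v_2 = [[1, 4, 0, -3]]^T. Check: (A + 4I) v_2 = [[0, 0, 0, 0]]^T = 0.

v_1 = [[0, 2, 0, -1]]^T, v_2 = [[1, 4, 0, -3]]^T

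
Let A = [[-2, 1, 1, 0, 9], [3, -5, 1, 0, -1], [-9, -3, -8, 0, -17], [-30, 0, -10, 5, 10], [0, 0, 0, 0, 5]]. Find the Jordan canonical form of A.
J = [[-5, 1, 0, 0, 0], [0, -5, 1, 0, 0], [0, 0, -5, 0, 0], [0, 0, 0, 5, 0], [0, 0, 0, 0, 5]]

The characteristic polynomial is det(xI - A) = (x - 5)^2(x + 5)^3, so the eigenvalues are -5 (algebraic multiplicity 3), 5 (algebraic multiplicity 2).

For λ = -5: rank(A + 5I) = 4, rank((A + 5I)^2) = 3, rank((A + 5I)^3) = 2. The eigenspace has dimension 5 - 4 = 1, so there is 1 Jordan block; the rank sequence gives block sizes [3].

For λ = 5: rank(A - 5I) = 3. The eigenspace has dimension 5 - 3 = 2, so there are 2 Jordan blocks; the rank sequence gives block sizes [1, 1].

Assembling the blocks gives the Jordan form J above.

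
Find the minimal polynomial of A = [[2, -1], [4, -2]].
The characteristic polynomial factors as x^2. The minimal polynomial is ∏(x - λ)^{k_λ} where k_λ is the size of the largest Jordan block at λ.

For λ = 0: rank(A) = 1, and the largest Jordan block has size 2 (the smallest k with rank(A^k) = rank(A^(k+1))).

So m_A(x) = x^2.

m_A(x) = x^2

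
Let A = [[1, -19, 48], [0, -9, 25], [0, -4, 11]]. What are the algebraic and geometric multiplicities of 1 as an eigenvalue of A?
The characteristic polynomial is (x - 1)^3, so the factor x - 1 appears with exponent 3: the algebraic multiplicity is 3.

rank(A - I) = 2, so the eigenspace has dimension 3 - 2 = 1: the geometric multiplicity is 1.

Since 1 < 3, A is not diagonalizable.

algebraic multiplicity 3, geometric multiplicity 1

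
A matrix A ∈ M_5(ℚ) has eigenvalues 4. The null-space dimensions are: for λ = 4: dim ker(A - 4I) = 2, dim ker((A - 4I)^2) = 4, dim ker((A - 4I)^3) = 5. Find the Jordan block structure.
Jordan blocks: (4, 3), (4, 2)

λ = 4: successive nullity increments [2, 2, 1] count blocks of size ≥ k; block sizes are [3, 2].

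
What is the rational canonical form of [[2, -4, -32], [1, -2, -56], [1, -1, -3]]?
The invariant factors of A (the non-unit diagonal entries of the Smith normal form of xI - A over ℚ[x]) are (x - 5)(x + 4)^2, each dividing the next. The characteristic polynomial is their product, (x - 5)(x + 4)^2.

The rational canonical form is the block-diagonal matrix of companion matrices C(f_i):
R = [[0, 0, 80], [1, 0, 24], [0, 1, -3]].

R = [[0, 0, 80], [1, 0, 24], [0, 1, -3]]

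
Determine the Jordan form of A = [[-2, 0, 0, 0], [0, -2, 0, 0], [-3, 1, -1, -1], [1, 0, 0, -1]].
J = [[-2, 0, 0, 0], [0, -2, 0, 0], [0, 0, -1, 1], [0, 0, 0, -1]]

The characteristic polynomial is det(xI - A) = (x + 1)^2(x + 2)^2, so the eigenvalues are -2 (algebraic multiplicity 2), -1 (algebraic multiplicity 2).

For λ = -2: rank(A + 2I) = 2. The eigenspace has dimension 4 - 2 = 2, so there are 2 Jordan blocks; the rank sequence gives block sizes [1, 1].

For λ = -1: rank(A + I) = 3, rank((A + I)^2) = 2. The eigenspace has dimension 4 - 3 = 1, so there is 1 Jordan block; the rank sequence gives block sizes [2].

Assembling the blocks gives the Jordan form J above.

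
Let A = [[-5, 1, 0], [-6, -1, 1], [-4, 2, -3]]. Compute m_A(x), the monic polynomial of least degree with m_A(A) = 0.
The characteristic polynomial factors as (x + 3)^3. The minimal polynomial is ∏(x - λ)^{k_λ} where k_λ is the size of the largest Jordan block at λ.

For λ = -3: rank(A + 3I) = 2, and the largest Jordan block has size 3 (the smallest k with rank((A + 3I)^k) = rank((A + 3I)^(k+1))).

So m_A(x) = (x + 3)^3.

m_A(x) = (x + 3)^3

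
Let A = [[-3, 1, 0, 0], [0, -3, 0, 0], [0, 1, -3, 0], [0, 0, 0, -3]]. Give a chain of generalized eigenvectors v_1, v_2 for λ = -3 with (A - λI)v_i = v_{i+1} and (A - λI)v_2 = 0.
We seek v_1 ∈ ker((A + 3I)^2) \ ker(A + 3I), then set v_{i+1} = (A + 3I) v_i.

One such chain is v_1 = [[1, 1, -2, 1]]^T, v_2 = [[1, 0, 1, 0]]^T. Check: (A + 3I) v_2 = [[0, 0, 0, 0]]^T = 0.

v_1 = [[1, 1, -2, 1]]^T, v_2 = [[1, 0, 1, 0]]^T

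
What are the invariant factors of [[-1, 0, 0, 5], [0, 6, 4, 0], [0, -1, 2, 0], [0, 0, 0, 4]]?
The Jordan structure of A has elementary divisors (x + 1), (x - 4)^2, (x - 4). Arranging the block sizes at each eigenvalue in decreasing order and taking row products gives the invariant factors.

Invariant factors (smallest first, each dividing the next): x - 4, (x - 4)^2(x + 1).

Check: the last factor (x - 4)^2(x + 1) is the minimal polynomial, and the product (x - 4)^3(x + 1) is the characteristic polynomial.

x - 4, (x - 4)^2(x + 1)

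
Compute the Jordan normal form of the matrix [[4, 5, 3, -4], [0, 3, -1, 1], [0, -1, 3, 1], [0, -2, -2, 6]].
The characteristic polynomial is det(xI - A) = (x - 4)^4, so the eigenvalues are 4 (algebraic multiplicity 4).

For λ = 4: rank(A - 4I) = 2, rank((A - 4I)^2) = 0. The eigenspace has dimension 4 - 2 = 2, so there are 2 Jordan blocks; the rank sequence gives block sizes [2, 2].

Assembling the blocks gives the Jordan form J above.

J = [[4, 1, 0, 0], [0, 4, 0, 0], [0, 0, 4, 1], [0, 0, 0, 4]]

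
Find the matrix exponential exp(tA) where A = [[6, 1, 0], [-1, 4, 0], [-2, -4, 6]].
e^{tA} = [[(t + 1)*e^{5*t}, t*e^{5*t}, 0], [-t*e^{5*t}, (1 - t)*e^{5*t}, 0], [-2*t*e^{5*t}, 2*(-t - e^{t} + 1)*e^{5*t}, e^{6*t}]]

A has Jordan form J = [[5, 1, 0], [0, 5, 0], [0, 0, 6]] with A = PJP^{-1}, so e^{tA} = P e^{tJ} P^{-1}.

For a Jordan block J_k(λ), e^{tJ_k(λ)} = e^{λt} · (I + tN + t^2 N^2/2! + ... + t^{k-1} N^{k-1}/(k-1)!) where N is the nilpotent superdiagonal part.

Assembling the blocks and conjugating back gives the entries of e^{tA} as shown above.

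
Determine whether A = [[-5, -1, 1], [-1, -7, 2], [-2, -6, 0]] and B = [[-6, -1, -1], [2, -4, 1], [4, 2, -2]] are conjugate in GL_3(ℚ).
Yes.

Two matrices over a field are similar if and only if they have the same invariant factors.

Both A and B have characteristic polynomial (x + 4)^3 and minimal polynomial (x + 4)^3. Computing further, both have invariant factors (x + 4)^3. Hence A and B are similar.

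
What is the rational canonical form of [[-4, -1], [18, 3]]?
R = [[0, -6], [1, -1]]

The invariant factors of A (the non-unit diagonal entries of the Smith normal form of xI - A over ℚ[x]) are x^2 + x + 6, each dividing the next. The characteristic polynomial is their product, x^2 + x + 6.

The rational canonical form is the block-diagonal matrix of companion matrices C(f_i):
R = [[0, -6], [1, -1]].

Note the characteristic polynomial does not split into linear factors over ℚ, so A has no Jordan form over ℚ; the rational canonical form exists over any field.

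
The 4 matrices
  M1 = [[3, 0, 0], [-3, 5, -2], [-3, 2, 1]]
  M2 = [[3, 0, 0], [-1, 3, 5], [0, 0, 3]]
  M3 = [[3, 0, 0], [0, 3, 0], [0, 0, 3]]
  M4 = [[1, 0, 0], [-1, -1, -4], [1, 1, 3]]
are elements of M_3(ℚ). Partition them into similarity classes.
3 classes: {M1, M2}, {M3}, {M4}

Characteristic polynomials: χ_{M1} = (x - 3)^3, χ_{M2} = (x - 3)^3, χ_{M3} = (x - 3)^3, χ_{M4} = (x - 1)^3.

{M1, M2}: invariant factors x - 3, (x - 3)^2.

{M3}: invariant factors x - 3, x - 3, x - 3.

{M4}: invariant factors (x - 1)^3.

Matrices are similar if and only if their invariant-factor lists agree; the partition into similarity classes is {M1, M2}, {M3}, {M4}.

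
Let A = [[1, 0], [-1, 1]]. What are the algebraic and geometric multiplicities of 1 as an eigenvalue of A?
algebraic multiplicity 2, geometric multiplicity 1

The characteristic polynomial is (x - 1)^2, so the factor x - 1 appears with exponent 2: the algebraic multiplicity is 2.

rank(A - I) = 1, so the eigenspace has dimension 2 - 1 = 1: the geometric multiplicity is 1.

Since 1 < 2, A is not diagonalizable.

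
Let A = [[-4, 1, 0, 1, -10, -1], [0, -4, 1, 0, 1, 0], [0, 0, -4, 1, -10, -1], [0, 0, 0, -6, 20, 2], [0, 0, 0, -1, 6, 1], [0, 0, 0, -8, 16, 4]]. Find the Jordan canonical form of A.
The characteristic polynomial is det(xI - A) = (x - 4)^2(x + 4)^4, so the eigenvalues are -4 (algebraic multiplicity 4), 4 (algebraic multiplicity 2).

For λ = -4: rank(A + 4I) = 4, rank((A + 4I)^2) = 3, rank((A + 4I)^3) = 2. The eigenspace has dimension 6 - 4 = 2, so there are 2 Jordan blocks; the rank sequence gives block sizes [3, 1].

For λ = 4: rank(A - 4I) = 5, rank((A - 4I)^2) = 4. The eigenspace has dimension 6 - 5 = 1, so there is 1 Jordan block; the rank sequence gives block sizes [2].

Assembling the blocks gives the Jordan form J above.

J = [[-4, 1, 0, 0, 0, 0], [0, -4, 1, 0, 0, 0], [0, 0, -4, 0, 0, 0], [0, 0, 0, -4, 0, 0], [0, 0, 0, 0, 4, 1], [0, 0, 0, 0, 0, 4]]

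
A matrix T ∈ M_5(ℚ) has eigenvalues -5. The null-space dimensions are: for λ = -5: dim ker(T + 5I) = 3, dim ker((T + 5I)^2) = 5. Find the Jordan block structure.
Jordan blocks: (-5, 2), (-5, 2), (-5, 1)

λ = -5: successive nullity increments [3, 2] count blocks of size ≥ k; block sizes are [2, 2, 1].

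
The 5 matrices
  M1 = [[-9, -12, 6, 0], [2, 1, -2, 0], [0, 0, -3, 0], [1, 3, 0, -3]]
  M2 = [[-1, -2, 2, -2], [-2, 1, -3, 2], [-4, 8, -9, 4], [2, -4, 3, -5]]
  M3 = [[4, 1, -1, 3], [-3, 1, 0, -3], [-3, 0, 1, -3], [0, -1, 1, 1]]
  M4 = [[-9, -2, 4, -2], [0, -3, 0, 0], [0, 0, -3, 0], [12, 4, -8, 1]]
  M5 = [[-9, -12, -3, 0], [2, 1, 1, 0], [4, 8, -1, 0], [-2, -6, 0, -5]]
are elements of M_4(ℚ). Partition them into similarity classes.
3 classes: {M1, M2, M5}, {M3}, {M4}

Characteristic polynomials: χ_{M1} = (x + 3)^3(x + 5), χ_{M2} = (x + 3)^3(x + 5), χ_{M3} = (x - 4)(x - 1)^3, χ_{M4} = (x + 3)^3(x + 5), χ_{M5} = (x + 3)^3(x + 5).

{M1, M2, M5}: invariant factors x + 3, (x + 3)^2(x + 5).

{M3}: invariant factors x - 1, (x - 4)(x - 1)^2.

{M4}: invariant factors x + 3, x + 3, (x + 3)(x + 5).

Matrices are similar if and only if their invariant-factor lists agree; the partition into similarity classes is {M1, M2, M5}, {M3}, {M4}.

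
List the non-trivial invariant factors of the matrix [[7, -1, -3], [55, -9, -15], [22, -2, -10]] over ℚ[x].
The Jordan structure of A has elementary divisors (x + 4)^2, (x + 4). Arranging the block sizes at each eigenvalue in decreasing order and taking row products gives the invariant factors.

Invariant factors (smallest first, each dividing the next): x + 4, (x + 4)^2.

Check: the last factor (x + 4)^2 is the minimal polynomial, and the product (x + 4)^3 is the characteristic polynomial.

x + 4, (x + 4)^2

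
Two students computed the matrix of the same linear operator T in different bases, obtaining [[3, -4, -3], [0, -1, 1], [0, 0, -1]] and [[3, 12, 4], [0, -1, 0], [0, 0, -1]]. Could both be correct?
Both have characteristic polynomial (x - 3)(x + 1)^2, but the minimal polynomial of A is (x - 3)(x + 1)^2 while the minimal polynomial of B is (x - 3)(x + 1). The minimal polynomial is a similarity invariant, so A and B are not similar.

No.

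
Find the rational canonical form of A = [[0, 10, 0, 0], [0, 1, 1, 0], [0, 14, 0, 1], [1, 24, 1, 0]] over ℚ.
The invariant factors of A (the non-unit diagonal entries of the Smith normal form of xI - A over ℚ[x]) are (x - 5)(x + 1)^2(x + 2), each dividing the next. The characteristic polynomial is their product, (x - 5)(x + 1)^2(x + 2).

The rational canonical form is the block-diagonal matrix of companion matrices C(f_i):
R = [[0, 0, 0, 10], [1, 0, 0, 23], [0, 1, 0, 15], [0, 0, 1, 1]].

R = [[0, 0, 0, 10], [1, 0, 0, 23], [0, 1, 0, 15], [0, 0, 1, 1]]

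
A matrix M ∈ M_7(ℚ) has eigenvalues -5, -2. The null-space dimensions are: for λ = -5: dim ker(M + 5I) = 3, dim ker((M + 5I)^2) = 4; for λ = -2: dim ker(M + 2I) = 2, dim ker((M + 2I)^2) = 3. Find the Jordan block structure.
λ = -5: successive nullity increments [3, 1] count blocks of size ≥ k; block sizes are [2, 1, 1].
λ = -2: successive nullity increments [2, 1] count blocks of size ≥ k; block sizes are [2, 1].

Jordan blocks: (-5, 2), (-5, 1), (-5, 1), (-2, 2), (-2, 1)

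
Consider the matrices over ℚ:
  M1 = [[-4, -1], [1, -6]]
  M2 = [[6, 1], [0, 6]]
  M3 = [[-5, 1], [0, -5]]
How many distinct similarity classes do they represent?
Characteristic polynomials: χ_{M1} = (x + 5)^2, χ_{M2} = (x - 6)^2, χ_{M3} = (x + 5)^2.

{M1, M3}: invariant factors (x + 5)^2.

{M2}: invariant factors (x - 6)^2.

Matrices are similar if and only if their invariant-factor lists agree; the partition into similarity classes is {M1, M3}, {M2}.

2 classes: {M1, M3}, {M2}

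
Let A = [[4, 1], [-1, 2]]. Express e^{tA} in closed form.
e^{tA} = [[(t + 1)*e^{3*t}, t*e^{3*t}], [-t*e^{3*t}, (1 - t)*e^{3*t}]]

A has Jordan form J = [[3, 1], [0, 3]] with A = PJP^{-1}, so e^{tA} = P e^{tJ} P^{-1}.

For a Jordan block J_k(λ), e^{tJ_k(λ)} = e^{λt} · (I + tN + t^2 N^2/2! + ... + t^{k-1} N^{k-1}/(k-1)!) where N is the nilpotent superdiagonal part.

Assembling the blocks and conjugating back gives the entries of e^{tA} as shown above.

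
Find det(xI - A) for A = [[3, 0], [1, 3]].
xI - A = [[x - 3, 0], [-1, x - 3]].

Expanding det(xI - A) along the first row:
det(xI - A) = + (x - 3)·det([[x - 3]]) - (0)·det([[-1]]).

Evaluating gives χ_A(x) = x^2 - 6x + 9 = (x - 3)^2.

χ_A(x) = (x - 3)^2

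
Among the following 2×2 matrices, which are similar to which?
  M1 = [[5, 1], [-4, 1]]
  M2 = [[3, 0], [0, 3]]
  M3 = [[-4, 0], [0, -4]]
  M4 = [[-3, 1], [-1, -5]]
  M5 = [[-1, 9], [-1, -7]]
Characteristic polynomials: χ_{M1} = (x - 3)^2, χ_{M2} = (x - 3)^2, χ_{M3} = (x + 4)^2, χ_{M4} = (x + 4)^2, χ_{M5} = (x + 4)^2.

{M1}: invariant factors (x - 3)^2.

{M2}: invariant factors x - 3, x - 3.

{M3}: invariant factors x + 4, x + 4.

{M4, M5}: invariant factors (x + 4)^2.

Matrices are similar if and only if their invariant-factor lists agree; the partition into similarity classes is {M1}, {M2}, {M3}, {M4, M5}.

4 classes: {M1}, {M2}, {M3}, {M4, M5}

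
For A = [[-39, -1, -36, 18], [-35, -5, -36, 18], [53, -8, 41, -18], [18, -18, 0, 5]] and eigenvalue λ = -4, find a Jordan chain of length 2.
v_1 = [[1, 0, -2, -2]]^T, v_2 = [[1, 1, -1, 0]]^T

We seek v_1 ∈ ker((A + 4I)^2) \ ker(A + 4I), then set v_{i+1} = (A + 4I) v_i.

One such chain is v_1 = [[1, 0, -2, -2]]^T, v_2 = [[1, 1, -1, 0]]^T. Check: (A + 4I) v_2 = [[0, 0, 0, 0]]^T = 0.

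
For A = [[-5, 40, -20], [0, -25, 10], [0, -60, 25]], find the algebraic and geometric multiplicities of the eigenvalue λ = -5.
The characteristic polynomial is (x - 5)(x + 5)^2, so the factor x + 5 appears with exponent 2: the algebraic multiplicity is 2.

rank(A + 5I) = 1, so the eigenspace has dimension 3 - 1 = 2: the geometric multiplicity is 2.

algebraic multiplicity 2, geometric multiplicity 2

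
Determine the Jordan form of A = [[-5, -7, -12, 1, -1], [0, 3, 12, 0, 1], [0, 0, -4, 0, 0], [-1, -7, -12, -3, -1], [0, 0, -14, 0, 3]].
J = [[-4, 1, 0, 0, 0], [0, -4, 0, 0, 0], [0, 0, -4, 0, 0], [0, 0, 0, 3, 1], [0, 0, 0, 0, 3]]

The characteristic polynomial is det(xI - A) = (x - 3)^2(x + 4)^3, so the eigenvalues are -4 (algebraic multiplicity 3), 3 (algebraic multiplicity 2).

For λ = -4: rank(A + 4I) = 3, rank((A + 4I)^2) = 2. The eigenspace has dimension 5 - 3 = 2, so there are 2 Jordan blocks; the rank sequence gives block sizes [2, 1].

For λ = 3: rank(A - 3I) = 4, rank((A - 3I)^2) = 3. The eigenspace has dimension 5 - 4 = 1, so there is 1 Jordan block; the rank sequence gives block sizes [2].

Assembling the blocks gives the Jordan form J above.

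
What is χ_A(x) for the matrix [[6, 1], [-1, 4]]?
χ_A(x) = (x - 5)^2

xI - A = [[x - 6, -1], [1, x - 4]].

Expanding det(xI - A) along the first row:
det(xI - A) = + (x - 6)·det([[x - 4]]) - (-1)·det([[1]]).

Evaluating gives χ_A(x) = x^2 - 10x + 25 = (x - 5)^2.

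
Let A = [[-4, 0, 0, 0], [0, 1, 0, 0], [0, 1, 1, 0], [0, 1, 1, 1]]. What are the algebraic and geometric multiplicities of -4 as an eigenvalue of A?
algebraic multiplicity 1, geometric multiplicity 1

The characteristic polynomial is (x - 1)^3(x + 4), so the factor x + 4 appears with exponent 1: the algebraic multiplicity is 1.

rank(A + 4I) = 3, so the eigenspace has dimension 4 - 3 = 1: the geometric multiplicity is 1.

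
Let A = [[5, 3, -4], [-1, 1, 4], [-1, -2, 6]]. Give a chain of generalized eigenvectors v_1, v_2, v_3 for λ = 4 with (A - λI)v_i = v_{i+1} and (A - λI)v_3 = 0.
We seek v_1 ∈ ker((A - 4I)^3) \ ker((A - 4I)^2), then set v_{i+1} = (A - 4I) v_i.

One such chain is v_1 = [[1, 0, 0]]^T, v_2 = [[1, -1, -1]]^T, v_3 = [[2, -2, -1]]^T. Check: (A - 4I) v_3 = [[0, 0, 0]]^T = 0.

v_1 = [[1, 0, 0]]^T, v_2 = [[1, -1, -1]]^T, v_3 = [[2, -2, -1]]^T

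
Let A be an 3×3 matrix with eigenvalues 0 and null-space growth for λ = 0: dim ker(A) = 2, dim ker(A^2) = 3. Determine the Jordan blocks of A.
λ = 0: successive nullity increments [2, 1] count blocks of size ≥ k; block sizes are [2, 1].

Jordan blocks: (0, 2), (0, 1)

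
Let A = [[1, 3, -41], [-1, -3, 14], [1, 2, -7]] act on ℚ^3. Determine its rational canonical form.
R = [[0, 0, -27], [1, 0, -27], [0, 1, -9]]

The invariant factors of A (the non-unit diagonal entries of the Smith normal form of xI - A over ℚ[x]) are (x + 3)^3, each dividing the next. The characteristic polynomial is their product, (x + 3)^3.

The rational canonical form is the block-diagonal matrix of companion matrices C(f_i):
R = [[0, 0, -27], [1, 0, -27], [0, 1, -9]].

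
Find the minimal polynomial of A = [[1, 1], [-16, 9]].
The characteristic polynomial factors as (x - 5)^2. The minimal polynomial is ∏(x - λ)^{k_λ} where k_λ is the size of the largest Jordan block at λ.

For λ = 5: rank(A - 5I) = 1, and the largest Jordan block has size 2 (the smallest k with rank((A - 5I)^k) = rank((A - 5I)^(k+1))).

So m_A(x) = (x - 5)^2.

m_A(x) = (x - 5)^2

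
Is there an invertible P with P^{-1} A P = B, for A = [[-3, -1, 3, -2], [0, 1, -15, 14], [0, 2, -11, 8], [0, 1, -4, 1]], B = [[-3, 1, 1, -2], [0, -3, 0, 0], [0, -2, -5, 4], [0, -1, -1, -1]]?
Both have characteristic polynomial (x + 3)^4, but the minimal polynomial of A is (x + 3)^3 while the minimal polynomial of B is (x + 3)^2. The minimal polynomial is a similarity invariant, so A and B are not similar.

No.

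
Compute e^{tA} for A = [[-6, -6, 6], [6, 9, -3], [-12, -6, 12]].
e^{tA} = [[(4 - 3*e^{3*t})*e^{3*t}, 2*(1 - e^{3*t})*e^{3*t}, 2*(e^{3*t} - 1)*e^{3*t}], [2*(e^{3*t} - 1)*e^{3*t}, 2*e^{6*t} - e^{3*t}, -e^{6*t} + e^{3*t}], [4*(1 - e^{3*t})*e^{3*t}, 2*(1 - e^{3*t})*e^{3*t}, (3*e^{3*t} - 2)*e^{3*t}]]

A has Jordan form J = [[3, 0, 0], [0, 6, 0], [0, 0, 6]] with A = PJP^{-1}, so e^{tA} = P e^{tJ} P^{-1}.

For a Jordan block J_k(λ), e^{tJ_k(λ)} = e^{λt} · (I + tN + t^2 N^2/2! + ... + t^{k-1} N^{k-1}/(k-1)!) where N is the nilpotent superdiagonal part.

Assembling the blocks and conjugating back gives the entries of e^{tA} as shown above.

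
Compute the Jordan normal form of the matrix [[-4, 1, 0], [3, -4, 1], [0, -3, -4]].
J = [[-4, 1, 0], [0, -4, 1], [0, 0, -4]]

The characteristic polynomial is det(xI - A) = (x + 4)^3, so the eigenvalues are -4 (algebraic multiplicity 3).

For λ = -4: rank(A + 4I) = 2, rank((A + 4I)^2) = 1, rank((A + 4I)^3) = 0. The eigenspace has dimension 3 - 2 = 1, so there is 1 Jordan block; the rank sequence gives block sizes [3].

Assembling the blocks gives the Jordan form J above.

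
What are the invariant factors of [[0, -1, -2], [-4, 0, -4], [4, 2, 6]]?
x - 2, (x - 2)^2

The Jordan structure of A has elementary divisors (x - 2)^2, (x - 2). Arranging the block sizes at each eigenvalue in decreasing order and taking row products gives the invariant factors.

Invariant factors (smallest first, each dividing the next): x - 2, (x - 2)^2.

Check: the last factor (x - 2)^2 is the minimal polynomial, and the product (x - 2)^3 is the characteristic polynomial.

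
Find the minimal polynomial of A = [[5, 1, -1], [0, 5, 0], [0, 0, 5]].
m_A(x) = (x - 5)^2

The characteristic polynomial factors as (x - 5)^3. The minimal polynomial is ∏(x - λ)^{k_λ} where k_λ is the size of the largest Jordan block at λ.

For λ = 5: rank(A - 5I) = 1, and the largest Jordan block has size 2 (the smallest k with rank((A - 5I)^k) = rank((A - 5I)^(k+1))).

So m_A(x) = (x - 5)^2.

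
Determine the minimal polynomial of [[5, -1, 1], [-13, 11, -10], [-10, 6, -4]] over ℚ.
The characteristic polynomial factors as (x - 4)^3. The minimal polynomial is ∏(x - λ)^{k_λ} where k_λ is the size of the largest Jordan block at λ.

For λ = 4: rank(A - 4I) = 2, and the largest Jordan block has size 3 (the smallest k with rank((A - 4I)^k) = rank((A - 4I)^(k+1))).

So m_A(x) = (x - 4)^3.

m_A(x) = (x - 4)^3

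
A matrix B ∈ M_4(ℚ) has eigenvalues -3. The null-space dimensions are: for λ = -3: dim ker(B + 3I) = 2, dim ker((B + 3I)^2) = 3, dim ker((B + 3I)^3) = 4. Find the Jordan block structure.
Jordan blocks: (-3, 3), (-3, 1)

λ = -3: successive nullity increments [2, 1, 1] count blocks of size ≥ k; block sizes are [3, 1].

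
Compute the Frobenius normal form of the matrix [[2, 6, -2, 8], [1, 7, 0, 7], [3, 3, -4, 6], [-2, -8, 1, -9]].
The invariant factors of A (the non-unit diagonal entries of the Smith normal form of xI - A over ℚ[x]) are (x + 4)(x^3 - x - 1), each dividing the next. The characteristic polynomial is their product, (x + 4)(x^3 - x - 1).

The rational canonical form is the block-diagonal matrix of companion matrices C(f_i):
R = [[0, 0, 0, 4], [1, 0, 0, 5], [0, 1, 0, 1], [0, 0, 1, -4]].

Note the characteristic polynomial does not split into linear factors over ℚ, so A has no Jordan form over ℚ; the rational canonical form exists over any field.

R = [[0, 0, 0, 4], [1, 0, 0, 5], [0, 1, 0, 1], [0, 0, 1, -4]]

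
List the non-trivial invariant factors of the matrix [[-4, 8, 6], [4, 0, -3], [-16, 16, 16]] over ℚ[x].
The Jordan structure of A has elementary divisors (x - 4)^2, (x - 4). Arranging the block sizes at each eigenvalue in decreasing order and taking row products gives the invariant factors.

Invariant factors (smallest first, each dividing the next): x - 4, (x - 4)^2.

Check: the last factor (x - 4)^2 is the minimal polynomial, and the product (x - 4)^3 is the characteristic polynomial.

x - 4, (x - 4)^2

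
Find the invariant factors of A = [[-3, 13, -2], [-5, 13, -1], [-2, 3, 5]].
(x - 5)^3

The Jordan structure of A has elementary divisors (x - 5)^3. Arranging the block sizes at each eigenvalue in decreasing order and taking row products gives the invariant factors.

Invariant factors (smallest first, each dividing the next): (x - 5)^3.

Check: the last factor (x - 5)^3 is the minimal polynomial, and the product (x - 5)^3 is the characteristic polynomial.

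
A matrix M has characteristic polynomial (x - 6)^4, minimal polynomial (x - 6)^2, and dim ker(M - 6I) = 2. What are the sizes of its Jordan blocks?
λ = 6: algebraic multiplicity 4 (exponent in χ_M), largest block size 2 (exponent in m_M), 2 blocks (geometric multiplicity). These force block sizes [2, 2].

Jordan blocks: (6, 2), (6, 2)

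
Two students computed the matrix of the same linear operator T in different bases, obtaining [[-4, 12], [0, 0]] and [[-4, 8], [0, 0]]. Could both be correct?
Two matrices over a field are similar if and only if they have the same invariant factors.

Both A and B have characteristic polynomial x(x + 4) and minimal polynomial x(x + 4). Computing further, both have invariant factors x(x + 4). Hence A and B are similar.

Yes.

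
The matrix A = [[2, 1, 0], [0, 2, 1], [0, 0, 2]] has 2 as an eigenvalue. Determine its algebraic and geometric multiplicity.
algebraic multiplicity 3, geometric multiplicity 1

The characteristic polynomial is (x - 2)^3, so the factor x - 2 appears with exponent 3: the algebraic multiplicity is 3.

rank(A - 2I) = 2, so the eigenspace has dimension 3 - 2 = 1: the geometric multiplicity is 1.

Since 1 < 3, A is not diagonalizable.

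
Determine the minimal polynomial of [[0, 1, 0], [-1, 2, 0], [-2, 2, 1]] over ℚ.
m_A(x) = (x - 1)^2

The characteristic polynomial factors as (x - 1)^3. The minimal polynomial is ∏(x - λ)^{k_λ} where k_λ is the size of the largest Jordan block at λ.

For λ = 1: rank(A - I) = 1, and the largest Jordan block has size 2 (the smallest k with rank((A - I)^k) = rank((A - I)^(k+1))).

So m_A(x) = (x - 1)^2.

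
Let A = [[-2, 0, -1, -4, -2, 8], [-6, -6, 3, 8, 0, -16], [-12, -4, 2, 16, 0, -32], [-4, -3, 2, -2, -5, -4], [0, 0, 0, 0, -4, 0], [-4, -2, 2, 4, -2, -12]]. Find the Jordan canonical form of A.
J = [[-4, 1, 0, 0, 0, 0], [0, -4, 1, 0, 0, 0], [0, 0, -4, 0, 0, 0], [0, 0, 0, -4, 0, 0], [0, 0, 0, 0, -4, 0], [0, 0, 0, 0, 0, -4]]

The characteristic polynomial is det(xI - A) = (x + 4)^6, so the eigenvalues are -4 (algebraic multiplicity 6).

For λ = -4: rank(A + 4I) = 2, rank((A + 4I)^2) = 1, rank((A + 4I)^3) = 0. The eigenspace has dimension 6 - 2 = 4, so there are 4 Jordan blocks; the rank sequence gives block sizes [3, 1, 1, 1].

Assembling the blocks gives the Jordan form J above.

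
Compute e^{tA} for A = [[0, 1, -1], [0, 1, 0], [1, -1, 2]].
e^{tA} = [[(1 - t)*e^{t}, t*e^{t}, -t*e^{t}], [0, e^{t}, 0], [t*e^{t}, -t*e^{t}, (t + 1)*e^{t}]]

A has Jordan form J = [[1, 1, 0], [0, 1, 0], [0, 0, 1]] with A = PJP^{-1}, so e^{tA} = P e^{tJ} P^{-1}.

For a Jordan block J_k(λ), e^{tJ_k(λ)} = e^{λt} · (I + tN + t^2 N^2/2! + ... + t^{k-1} N^{k-1}/(k-1)!) where N is the nilpotent superdiagonal part.

Assembling the blocks and conjugating back gives the entries of e^{tA} as shown above.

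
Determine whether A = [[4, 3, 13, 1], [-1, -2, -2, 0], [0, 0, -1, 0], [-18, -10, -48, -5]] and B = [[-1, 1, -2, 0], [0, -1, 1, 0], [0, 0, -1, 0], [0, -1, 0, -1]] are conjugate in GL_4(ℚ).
Yes.

Two matrices over a field are similar if and only if they have the same invariant factors.

Both A and B have characteristic polynomial (x + 1)^4 and minimal polynomial (x + 1)^3. Computing further, both have invariant factors x + 1, (x + 1)^3. Hence A and B are similar.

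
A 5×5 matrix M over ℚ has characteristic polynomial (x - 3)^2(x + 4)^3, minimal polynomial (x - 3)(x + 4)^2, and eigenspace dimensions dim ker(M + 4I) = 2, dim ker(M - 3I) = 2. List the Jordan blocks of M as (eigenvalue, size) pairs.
λ = -4: algebraic multiplicity 3 (exponent in χ_M), largest block size 2 (exponent in m_M), 2 blocks (geometric multiplicity). These force block sizes [2, 1].
λ = 3: algebraic multiplicity 2 (exponent in χ_M), largest block size 1 (exponent in m_M), 2 blocks (geometric multiplicity). These force block sizes [1, 1].

Jordan blocks: (-4, 2), (-4, 1), (3, 1), (3, 1)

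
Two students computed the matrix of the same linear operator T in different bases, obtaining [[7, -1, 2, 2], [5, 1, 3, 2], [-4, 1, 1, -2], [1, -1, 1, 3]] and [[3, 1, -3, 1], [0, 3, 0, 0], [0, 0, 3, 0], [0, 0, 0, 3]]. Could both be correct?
No.

Both have characteristic polynomial (x - 3)^4, but the minimal polynomial of A is (x - 3)^3 while the minimal polynomial of B is (x - 3)^2. The minimal polynomial is a similarity invariant, so A and B are not similar.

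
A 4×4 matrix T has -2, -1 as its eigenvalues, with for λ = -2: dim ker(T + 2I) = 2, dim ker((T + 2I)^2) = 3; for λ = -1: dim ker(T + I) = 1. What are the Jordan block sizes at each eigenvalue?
λ = -2: successive nullity increments [2, 1] count blocks of size ≥ k; block sizes are [2, 1].
λ = -1: successive nullity increments [1] count blocks of size ≥ k; block sizes are [1].

Jordan blocks: (-2, 2), (-2, 1), (-1, 1)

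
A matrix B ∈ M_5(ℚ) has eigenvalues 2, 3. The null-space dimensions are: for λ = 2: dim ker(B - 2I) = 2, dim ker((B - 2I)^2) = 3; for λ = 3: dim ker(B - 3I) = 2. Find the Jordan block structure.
Jordan blocks: (2, 2), (2, 1), (3, 1), (3, 1)

λ = 2: successive nullity increments [2, 1] count blocks of size ≥ k; block sizes are [2, 1].
λ = 3: successive nullity increments [2] count blocks of size ≥ k; block sizes are [1, 1].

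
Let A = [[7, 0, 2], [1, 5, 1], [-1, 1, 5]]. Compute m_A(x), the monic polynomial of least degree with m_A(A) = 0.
m_A(x) = (x - 6)^2(x - 5)

The characteristic polynomial factors as (x - 6)^2(x - 5). The minimal polynomial is ∏(x - λ)^{k_λ} where k_λ is the size of the largest Jordan block at λ.

For λ = 5: rank(A - 5I) = 2, and the largest Jordan block has size 1 (the smallest k with rank((A - 5I)^k) = rank((A - 5I)^(k+1))).
For λ = 6: rank(A - 6I) = 2, and the largest Jordan block has size 2 (the smallest k with rank((A - 6I)^k) = rank((A - 6I)^(k+1))).

So m_A(x) = (x - 6)^2(x - 5).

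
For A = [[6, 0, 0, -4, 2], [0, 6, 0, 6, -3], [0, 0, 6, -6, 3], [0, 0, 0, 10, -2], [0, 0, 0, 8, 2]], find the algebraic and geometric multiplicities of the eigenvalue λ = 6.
algebraic multiplicity 5, geometric multiplicity 4

The characteristic polynomial is (x - 6)^5, so the factor x - 6 appears with exponent 5: the algebraic multiplicity is 5.

rank(A - 6I) = 1, so the eigenspace has dimension 5 - 1 = 4: the geometric multiplicity is 4.

Since 4 < 5, A is not diagonalizable.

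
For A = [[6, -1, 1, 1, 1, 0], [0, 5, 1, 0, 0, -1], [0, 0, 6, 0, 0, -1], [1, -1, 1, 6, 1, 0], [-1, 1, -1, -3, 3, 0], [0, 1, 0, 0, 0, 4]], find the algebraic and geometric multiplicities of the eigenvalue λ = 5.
The characteristic polynomial is (x - 5)^6, so the factor x - 5 appears with exponent 6: the algebraic multiplicity is 6.

rank(A - 5I) = 4, so the eigenspace has dimension 6 - 4 = 2: the geometric multiplicity is 2.

Since 2 < 6, A is not diagonalizable.

algebraic multiplicity 6, geometric multiplicity 2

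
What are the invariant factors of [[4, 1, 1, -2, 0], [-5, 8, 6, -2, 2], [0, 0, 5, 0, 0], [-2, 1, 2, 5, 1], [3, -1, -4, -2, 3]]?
The Jordan structure of A has elementary divisors (x - 5)^3, (x - 5)^2. Arranging the block sizes at each eigenvalue in decreasing order and taking row products gives the invariant factors.

Invariant factors (smallest first, each dividing the next): (x - 5)^2, (x - 5)^3.

Check: the last factor (x - 5)^3 is the minimal polynomial, and the product (x - 5)^5 is the characteristic polynomial.

(x - 5)^2, (x - 5)^3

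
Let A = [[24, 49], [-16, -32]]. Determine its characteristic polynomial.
χ_A(x) = (x + 4)^2

xI - A = [[x - 24, -49], [16, x + 32]].

Expanding det(xI - A) along the first row:
det(xI - A) = + (x - 24)·det([[x + 32]]) - (-49)·det([[16]]).

Evaluating gives χ_A(x) = x^2 + 8x + 16 = (x + 4)^2.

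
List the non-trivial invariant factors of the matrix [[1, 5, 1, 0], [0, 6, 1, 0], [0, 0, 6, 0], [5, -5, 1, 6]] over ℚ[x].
x - 6, (x - 6)^2(x - 1)

The Jordan structure of A has elementary divisors (x - 1), (x - 6)^2, (x - 6). Arranging the block sizes at each eigenvalue in decreasing order and taking row products gives the invariant factors.

Invariant factors (smallest first, each dividing the next): x - 6, (x - 6)^2(x - 1).

Check: the last factor (x - 6)^2(x - 1) is the minimal polynomial, and the product (x - 6)^3(x - 1) is the characteristic polynomial.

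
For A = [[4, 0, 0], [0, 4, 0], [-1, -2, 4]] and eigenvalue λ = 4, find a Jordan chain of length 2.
v_1 = [[-1, 1, 0]]^T, v_2 = [[0, 0, -1]]^T

We seek v_1 ∈ ker((A - 4I)^2) \ ker(A - 4I), then set v_{i+1} = (A - 4I) v_i.

One such chain is v_1 = [[-1, 1, 0]]^T, v_2 = [[0, 0, -1]]^T. Check: (A - 4I) v_2 = [[0, 0, 0]]^T = 0.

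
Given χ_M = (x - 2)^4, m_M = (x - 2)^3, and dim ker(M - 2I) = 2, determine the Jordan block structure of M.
λ = 2: algebraic multiplicity 4 (exponent in χ_M), largest block size 3 (exponent in m_M), 2 blocks (geometric multiplicity). These force block sizes [3, 1].

Jordan blocks: (2, 3), (2, 1)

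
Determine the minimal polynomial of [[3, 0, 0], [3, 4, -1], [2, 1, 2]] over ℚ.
m_A(x) = (x - 3)^3

The characteristic polynomial factors as (x - 3)^3. The minimal polynomial is ∏(x - λ)^{k_λ} where k_λ is the size of the largest Jordan block at λ.

For λ = 3: rank(A - 3I) = 2, and the largest Jordan block has size 3 (the smallest k with rank((A - 3I)^k) = rank((A - 3I)^(k+1))).

So m_A(x) = (x - 3)^3.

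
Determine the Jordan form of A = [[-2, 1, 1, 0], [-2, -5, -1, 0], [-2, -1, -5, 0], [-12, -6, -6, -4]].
The characteristic polynomial is det(xI - A) = (x + 4)^4, so the eigenvalues are -4 (algebraic multiplicity 4).

For λ = -4: rank(A + 4I) = 1, rank((A + 4I)^2) = 0. The eigenspace has dimension 4 - 1 = 3, so there are 3 Jordan blocks; the rank sequence gives block sizes [2, 1, 1].

Assembling the blocks gives the Jordan form J above.

J = [[-4, 1, 0, 0], [0, -4, 0, 0], [0, 0, -4, 0], [0, 0, 0, -4]]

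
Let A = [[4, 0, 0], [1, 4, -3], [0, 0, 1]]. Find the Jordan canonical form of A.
J = [[1, 0, 0], [0, 4, 1], [0, 0, 4]]

The characteristic polynomial is det(xI - A) = (x - 4)^2(x - 1), so the eigenvalues are 1 (algebraic multiplicity 1), 4 (algebraic multiplicity 2).

For λ = 1: algebraic multiplicity 1 gives one 1×1 block.

For λ = 4: rank(A - 4I) = 2, rank((A - 4I)^2) = 1. The eigenspace has dimension 3 - 2 = 1, so there is 1 Jordan block; the rank sequence gives block sizes [2].

Assembling the blocks gives the Jordan form J above.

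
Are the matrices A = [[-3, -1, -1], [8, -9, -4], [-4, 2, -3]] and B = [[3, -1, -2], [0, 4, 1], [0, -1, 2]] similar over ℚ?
No.

trace(A) = -15 but trace(B) = 9. The trace is a similarity invariant, so A and B are not similar.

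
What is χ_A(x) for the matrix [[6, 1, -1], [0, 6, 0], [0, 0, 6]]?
xI - A = [[x - 6, -1, 1], [0, x - 6, 0], [0, 0, x - 6]].

Expanding det(xI - A) along the first row:
det(xI - A) = + (x - 6)·det([[x - 6, 0], [0, x - 6]]) - (-1)·det([[0, 0], [0, x - 6]]) + (1)·det([[0, x - 6], [0, 0]]).

Evaluating gives χ_A(x) = x^3 - 18x^2 + 108x - 216 = (x - 6)^3.

χ_A(x) = (x - 6)^3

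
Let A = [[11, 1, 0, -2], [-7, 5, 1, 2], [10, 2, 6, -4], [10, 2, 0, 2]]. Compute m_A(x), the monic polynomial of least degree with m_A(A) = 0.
The characteristic polynomial factors as (x - 6)^4. The minimal polynomial is ∏(x - λ)^{k_λ} where k_λ is the size of the largest Jordan block at λ.

For λ = 6: rank(A - 6I) = 2, and the largest Jordan block has size 3 (the smallest k with rank((A - 6I)^k) = rank((A - 6I)^(k+1))).

So m_A(x) = (x - 6)^3.

m_A(x) = (x - 6)^3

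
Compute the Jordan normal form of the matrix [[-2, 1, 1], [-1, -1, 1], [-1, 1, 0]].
The characteristic polynomial is det(xI - A) = (x + 1)^3, so the eigenvalues are -1 (algebraic multiplicity 3).

For λ = -1: rank(A + I) = 2, rank((A + I)^2) = 1, rank((A + I)^3) = 0. The eigenspace has dimension 3 - 2 = 1, so there is 1 Jordan block; the rank sequence gives block sizes [3].

Assembling the blocks gives the Jordan form J above.

J = [[-1, 1, 0], [0, -1, 1], [0, 0, -1]]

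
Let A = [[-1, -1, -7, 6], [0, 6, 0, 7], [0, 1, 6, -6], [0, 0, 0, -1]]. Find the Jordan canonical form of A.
The characteristic polynomial is det(xI - A) = (x - 6)^2(x + 1)^2, so the eigenvalues are -1 (algebraic multiplicity 2), 6 (algebraic multiplicity 2).

For λ = -1: rank(A + I) = 2. The eigenspace has dimension 4 - 2 = 2, so there are 2 Jordan blocks; the rank sequence gives block sizes [1, 1].

For λ = 6: rank(A - 6I) = 3, rank((A - 6I)^2) = 2. The eigenspace has dimension 4 - 3 = 1, so there is 1 Jordan block; the rank sequence gives block sizes [2].

Assembling the blocks gives the Jordan form J above.

J = [[-1, 0, 0, 0], [0, -1, 0, 0], [0, 0, 6, 1], [0, 0, 0, 6]]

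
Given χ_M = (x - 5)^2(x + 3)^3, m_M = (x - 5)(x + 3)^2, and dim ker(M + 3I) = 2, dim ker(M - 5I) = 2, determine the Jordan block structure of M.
λ = -3: algebraic multiplicity 3 (exponent in χ_M), largest block size 2 (exponent in m_M), 2 blocks (geometric multiplicity). These force block sizes [2, 1].
λ = 5: algebraic multiplicity 2 (exponent in χ_M), largest block size 1 (exponent in m_M), 2 blocks (geometric multiplicity). These force block sizes [1, 1].

Jordan blocks: (-3, 2), (-3, 1), (5, 1), (5, 1)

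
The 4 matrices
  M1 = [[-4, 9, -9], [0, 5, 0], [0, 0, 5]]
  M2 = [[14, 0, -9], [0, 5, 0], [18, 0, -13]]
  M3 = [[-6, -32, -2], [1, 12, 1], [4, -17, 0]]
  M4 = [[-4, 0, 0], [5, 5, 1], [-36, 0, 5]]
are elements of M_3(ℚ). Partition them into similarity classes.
2 classes: {M1, M2}, {M3, M4}

Characteristic polynomials: χ_{M1} = (x - 5)^2(x + 4), χ_{M2} = (x - 5)^2(x + 4), χ_{M3} = (x - 5)^2(x + 4), χ_{M4} = (x - 5)^2(x + 4).

{M1, M2}: invariant factors x - 5, (x - 5)(x + 4).

{M3, M4}: invariant factors (x - 5)^2(x + 4).

Matrices are similar if and only if their invariant-factor lists agree; the partition into similarity classes is {M1, M2}, {M3, M4}.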